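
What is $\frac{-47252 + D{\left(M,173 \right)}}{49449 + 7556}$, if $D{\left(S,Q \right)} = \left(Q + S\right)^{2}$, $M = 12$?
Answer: $- \frac{13027}{57005} \approx -0.22852$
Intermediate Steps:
$\frac{-47252 + D{\left(M,173 \right)}}{49449 + 7556} = \frac{-47252 + \left(173 + 12\right)^{2}}{49449 + 7556} = \frac{-47252 + 185^{2}}{57005} = \left(-47252 + 34225\right) \frac{1}{57005} = \left(-13027\right) \frac{1}{57005} = - \frac{13027}{57005}$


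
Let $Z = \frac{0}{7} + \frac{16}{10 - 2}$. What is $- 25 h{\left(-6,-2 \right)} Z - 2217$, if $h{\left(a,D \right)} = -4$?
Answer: $-2017$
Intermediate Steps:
$Z = 2$ ($Z = 0 \cdot \frac{1}{7} + \frac{16}{8} = 0 + 16 \cdot \frac{1}{8} = 0 + 2 = 2$)
$- 25 h{\left(-6,-2 \right)} Z - 2217 = \left(-25\right) \left(-4\right) 2 - 2217 = 100 \cdot 2 - 2217 = 200 - 2217 = -2017$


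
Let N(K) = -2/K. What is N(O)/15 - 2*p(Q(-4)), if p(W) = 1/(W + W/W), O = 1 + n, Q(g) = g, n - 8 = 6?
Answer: 148/225 ≈ 0.65778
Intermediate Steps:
n = 14 (n = 8 + 6 = 14)
O = 15 (O = 1 + 14 = 15)
p(W) = 1/(1 + W) (p(W) = 1/(W + 1) = 1/(1 + W))
N(O)/15 - 2*p(Q(-4)) = -2/15/15 - 2/(1 - 4) = -2*1/15*(1/15) - 2/(-3) = -2/15*1/15 - 2*(-⅓) = -2/225 + ⅔ = 148/225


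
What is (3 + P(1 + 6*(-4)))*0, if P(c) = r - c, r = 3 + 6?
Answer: 0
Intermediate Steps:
r = 9
P(c) = 9 - c
(3 + P(1 + 6*(-4)))*0 = (3 + (9 - (1 + 6*(-4))))*0 = (3 + (9 - (1 - 24)))*0 = (3 + (9 - 1*(-23)))*0 = (3 + (9 + 23))*0 = (3 + 32)*0 = 35*0 = 0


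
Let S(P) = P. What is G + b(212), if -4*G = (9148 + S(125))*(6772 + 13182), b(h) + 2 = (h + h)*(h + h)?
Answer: -92157173/2 ≈ -4.6079e+7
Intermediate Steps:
b(h) = -2 + 4*h² (b(h) = -2 + (h + h)*(h + h) = -2 + (2*h)*(2*h) = -2 + 4*h²)
G = -92516721/2 (G = -(9148 + 125)*(6772 + 13182)/4 = -9273*19954/4 = -¼*185033442 = -92516721/2 ≈ -4.6258e+7)
G + b(212) = -92516721/2 + (-2 + 4*212²) = -92516721/2 + (-2 + 4*44944) = -92516721/2 + (-2 + 179776) = -92516721/2 + 179774 = -92157173/2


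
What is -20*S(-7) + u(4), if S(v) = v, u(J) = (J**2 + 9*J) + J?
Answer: 196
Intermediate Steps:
u(J) = J**2 + 10*J
-20*S(-7) + u(4) = -20*(-7) + 4*(10 + 4) = 140 + 4*14 = 140 + 56 = 196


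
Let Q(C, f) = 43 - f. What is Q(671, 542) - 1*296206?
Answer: -296705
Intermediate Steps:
Q(671, 542) - 1*296206 = (43 - 1*542) - 1*296206 = (43 - 542) - 296206 = -499 - 296206 = -296705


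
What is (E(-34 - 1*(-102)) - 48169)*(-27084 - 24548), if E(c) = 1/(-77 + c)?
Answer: 22383607904/9 ≈ 2.4871e+9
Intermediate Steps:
(E(-34 - 1*(-102)) - 48169)*(-27084 - 24548) = (1/(-77 + (-34 - 1*(-102))) - 48169)*(-27084 - 24548) = (1/(-77 + (-34 + 102)) - 48169)*(-51632) = (1/(-77 + 68) - 48169)*(-51632) = (1/(-9) - 48169)*(-51632) = (-1/9 - 48169)*(-51632) = -433522/9*(-51632) = 22383607904/9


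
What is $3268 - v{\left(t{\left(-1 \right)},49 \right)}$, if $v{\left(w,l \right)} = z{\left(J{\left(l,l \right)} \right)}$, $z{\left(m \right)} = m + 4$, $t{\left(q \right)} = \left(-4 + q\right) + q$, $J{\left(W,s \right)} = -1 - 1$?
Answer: $3266$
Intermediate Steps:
$J{\left(W,s \right)} = -2$ ($J{\left(W,s \right)} = -1 - 1 = -2$)
$t{\left(q \right)} = -4 + 2 q$
$z{\left(m \right)} = 4 + m$
$v{\left(w,l \right)} = 2$ ($v{\left(w,l \right)} = 4 - 2 = 2$)
$3268 - v{\left(t{\left(-1 \right)},49 \right)} = 3268 - 2 = 3266$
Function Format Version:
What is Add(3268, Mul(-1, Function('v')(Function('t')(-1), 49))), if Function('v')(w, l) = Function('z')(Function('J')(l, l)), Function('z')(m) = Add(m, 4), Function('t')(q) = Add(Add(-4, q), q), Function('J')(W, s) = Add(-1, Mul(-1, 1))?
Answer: 3266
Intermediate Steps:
Function('J')(W, s) = -2 (Function('J')(W, s) = Add(-1, -1) = -2)
Function('t')(q) = Add(-4, Mul(2, q))
Function('z')(m) = Add(4, m)
Function('v')(w, l) = 2 (Function('v')(w, l) = Add(4, -2) = 2)
Add(3268, Mul(-1, Function('v')(Function('t')(-1), 49))) = Add(3268, Mul(-1, 2)) = Add(3268, -2) = 3266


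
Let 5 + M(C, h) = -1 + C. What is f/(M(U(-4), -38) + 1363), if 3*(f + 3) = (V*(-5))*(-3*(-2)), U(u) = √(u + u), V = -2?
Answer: 1357/108321 - 2*I*√2/108321 ≈ 0.012528 - 2.6112e-5*I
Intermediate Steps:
U(u) = √2*√u (U(u) = √(2*u) = √2*√u)
M(C, h) = -6 + C (M(C, h) = -5 + (-1 + C) = -6 + C)
f = 17 (f = -3 + ((-2*(-5))*(-3*(-2)))/3 = -3 + (10*6)/3 = -3 + (⅓)*60 = -3 + 20 = 17)
f/(M(U(-4), -38) + 1363) = 17/((-6 + √2*√(-4)) + 1363) = 17/((-6 + √2*(2*I)) + 1363) = 17/((-6 + 2*I*√2) + 1363) = 17/(1357 + 2*I*√2)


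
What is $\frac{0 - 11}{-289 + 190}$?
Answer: $\frac{1}{9} \approx 0.11111$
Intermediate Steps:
$\frac{0 - 11}{-289 + 190} = \frac{0 - 11}{-99} = \left(- \frac{1}{99}\right) \left(-11\right) = \frac{1}{9}$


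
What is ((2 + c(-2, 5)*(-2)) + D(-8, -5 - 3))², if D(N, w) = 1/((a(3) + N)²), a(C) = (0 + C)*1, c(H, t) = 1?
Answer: 1/625 ≈ 0.0016000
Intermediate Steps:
a(C) = C (a(C) = C*1 = C)
D(N, w) = (3 + N)⁻² (D(N, w) = 1/((3 + N)²) = (3 + N)⁻²)
((2 + c(-2, 5)*(-2)) + D(-8, -5 - 3))² = ((2 + 1*(-2)) + (3 - 8)⁻²)² = ((2 - 2) + (-5)⁻²)² = (0 + 1/25)² = (1/25)² = 1/625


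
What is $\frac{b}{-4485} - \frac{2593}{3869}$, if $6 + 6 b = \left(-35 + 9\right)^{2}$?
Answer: $- \frac{7236986}{10411479} \approx -0.6951$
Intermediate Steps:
$b = \frac{335}{3}$ ($b = -1 + \frac{\left(-35 + 9\right)^{2}}{6} = -1 + \frac{\left(-26\right)^{2}}{6} = -1 + \frac{1}{6} \cdot 676 = -1 + \frac{338}{3} = \frac{335}{3} \approx 111.67$)
$\frac{b}{-4485} - \frac{2593}{3869} = \frac{335}{3 \left(-4485\right)} - \frac{2593}{3869} = \frac{335}{3} \left(- \frac{1}{4485}\right) - \frac{2593}{3869} = - \frac{67}{2691} - \frac{2593}{3869} = - \frac{7236986}{10411479}$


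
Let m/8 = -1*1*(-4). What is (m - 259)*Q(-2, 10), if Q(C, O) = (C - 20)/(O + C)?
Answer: 2497/4 ≈ 624.25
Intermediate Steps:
Q(C, O) = (-20 + C)/(C + O)
m = 32 (m = 8*(-1*1*(-4)) = 8*(-1*(-4)) = 8*4 = 32)
(m - 259)*Q(-2, 10) = (32 - 259)*((-20 - 2)/(-2 + 10)) = -227*(-22)/8 = -227*(-11/4) = 2497/4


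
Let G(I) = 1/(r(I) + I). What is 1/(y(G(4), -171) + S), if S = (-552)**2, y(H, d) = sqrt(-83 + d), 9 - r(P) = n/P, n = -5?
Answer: 152352/46422263935 - I*sqrt(254)/92844527870 ≈ 3.2819e-6 - 1.7166e-10*I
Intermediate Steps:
r(P) = 9 + 5/P (r(P) = 9 - (-5)/P = 9 + 5/P)
G(I) = 1/(9 + I + 5/I) (G(I) = 1/((9 + 5/I) + I) = 1/(9 + I + 5/I))
S = 304704
1/(y(G(4), -171) + S) = 1/(sqrt(-83 - 171) + 304704) = 1/(sqrt(-254) + 304704) = 1/(I*sqrt(254) + 304704) = 1/(304704 + I*sqrt(254))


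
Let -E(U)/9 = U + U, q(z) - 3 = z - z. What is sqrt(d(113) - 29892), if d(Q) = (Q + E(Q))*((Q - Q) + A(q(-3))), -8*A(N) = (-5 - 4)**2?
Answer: I*sqrt(167070)/4 ≈ 102.19*I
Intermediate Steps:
q(z) = 3 (q(z) = 3 + (z - z) = 3 + 0 = 3)
A(N) = -81/8 (A(N) = -(-5 - 4)**2/8 = -1/8*(-9)**2 = -1/8*81 = -81/8)
E(U) = -18*U (E(U) = -9*(U + U) = -18*U)
d(Q) = 1377*Q/8 (d(Q) = (Q - 18*Q)*((Q - Q) - 81/8) = (-17*Q)*(0 - 81/8) = -17*Q*(-81/8) = 1377*Q/8)
sqrt(d(113) - 29892) = sqrt((1377/8)*113 - 29892) = sqrt(155601/8 - 29892) = sqrt(-83535/8) = I*sqrt(167070)/4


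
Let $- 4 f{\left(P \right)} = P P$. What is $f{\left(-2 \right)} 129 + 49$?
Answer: $-80$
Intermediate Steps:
$f{\left(P \right)} = - \frac{P^{2}}{4}$ ($f{\left(P \right)} = - \frac{P P}{4} = - \frac{P^{2}}{4}$)
$f{\left(-2 \right)} 129 + 49 = - \frac{\left(-2\right)^{2}}{4} \cdot 129 + 49 = \left(- \frac{1}{4}\right) 4 \cdot 129 + 49 = \left(-1\right) 129 + 49 = -129 + 49 = -80$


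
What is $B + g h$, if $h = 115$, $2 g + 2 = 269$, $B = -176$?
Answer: $\frac{30353}{2} \approx 15177.0$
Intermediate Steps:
$g = \frac{267}{2}$ ($g = -1 + \frac{1}{2} \cdot 269 = -1 + \frac{269}{2} = \frac{267}{2} \approx 133.5$)
$B + g h = -176 + \frac{267}{2} \cdot 115 = -176 + \frac{30705}{2} = \frac{30353}{2}$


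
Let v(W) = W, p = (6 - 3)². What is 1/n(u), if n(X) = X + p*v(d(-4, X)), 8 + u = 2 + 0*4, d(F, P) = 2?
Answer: 1/12 ≈ 0.083333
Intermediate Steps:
p = 9 (p = 3² = 9)
u = -6 (u = -8 + (2 + 0*4) = -8 + (2 + 0) = -8 + 2 = -6)
n(X) = 18 + X (n(X) = X + 9*2 = X + 18 = 18 + X)
1/n(u) = 1/(18 - 6) = 1/12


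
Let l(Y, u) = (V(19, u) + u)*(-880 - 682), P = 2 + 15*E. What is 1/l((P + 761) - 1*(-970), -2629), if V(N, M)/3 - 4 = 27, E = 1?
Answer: 1/3961232 ≈ 2.5245e-7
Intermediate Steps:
V(N, M) = 93 (V(N, M) = 12 + 3*27 = 12 + 81 = 93)
P = 17 (P = 2 + 15*1 = 2 + 15 = 17)
l(Y, u) = -145266 - 1562*u (l(Y, u) = (93 + u)*(-880 - 682) = (93 + u)*(-1562) = -145266 - 1562*u)
1/l((P + 761) - 1*(-970), -2629) = 1/(-145266 - 1562*(-2629)) = 1/(-145266 + 4106498) = 1/3961232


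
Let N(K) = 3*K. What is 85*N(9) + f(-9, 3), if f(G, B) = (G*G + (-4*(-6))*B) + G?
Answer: 2439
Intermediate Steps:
f(G, B) = G + G² + 24*B (f(G, B) = (G² + 24*B) + G = G + G² + 24*B)
85*N(9) + f(-9, 3) = 85*(3*9) + (-9 + (-9)² + 24*3) = 85*27 + (-9 + 81 + 72) = 2295 + 144 = 2439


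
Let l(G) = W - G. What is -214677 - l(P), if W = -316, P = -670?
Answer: -215031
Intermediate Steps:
l(G) = -316 - G
-214677 - l(P) = -214677 - (-316 - 1*(-670)) = -214677 - (-316 + 670) = -214677 - 1*354 = -214677 - 354 = -215031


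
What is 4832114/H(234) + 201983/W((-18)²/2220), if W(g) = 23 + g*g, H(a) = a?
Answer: 208648196231/7091136 ≈ 29424.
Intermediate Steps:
W(g) = 23 + g²
4832114/H(234) + 201983/W((-18)²/2220) = 4832114/234 + 201983/(23 + ((-18)²/2220)²) = 4832114*(1/234) + 201983/(23 + (324*(1/2220))²) = 2416057/117 + 201983/(23 + (27/185)²) = 2416057/117 + 201983/(23 + 729/34225) = 2416057/117 + 201983/(787904/34225) = 2416057/117 + 201983*(34225/787904) = 2416057/117 + 6912868175/787904 = 208648196231/7091136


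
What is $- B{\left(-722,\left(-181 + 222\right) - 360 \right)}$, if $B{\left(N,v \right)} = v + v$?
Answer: $638$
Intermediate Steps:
$B{\left(N,v \right)} = 2 v$
$- B{\left(-722,\left(-181 + 222\right) - 360 \right)} = - 2 \left(\left(-181 + 222\right) - 360\right) = - 2 \left(41 - 360\right) = - 2 \left(-319\right) = \left(-1\right) \left(-638\right) = 638$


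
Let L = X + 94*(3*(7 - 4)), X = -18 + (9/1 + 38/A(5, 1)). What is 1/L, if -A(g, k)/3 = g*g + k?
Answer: 39/32624 ≈ 0.0011954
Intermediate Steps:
A(g, k) = -3*k - 3*g² (A(g, k) = -3*(g*g + k) = -3*(g² + k) = -3*(k + g²) = -3*k - 3*g²)
X = -370/39 (X = -18 + (9/1 + 38/(-3*1 - 3*5²)) = -18 + (9*1 + 38/(-3 - 3*25)) = -18 + (9 + 38/(-3 - 75)) = -18 + (9 + 38/(-78)) = -18 + (9 + 38*(-1/78)) = -18 + (9 - 19/39) = -18 + 332/39 = -370/39 ≈ -9.4872)
L = 32624/39 (L = -370/39 + 94*(3*(7 - 4)) = -370/39 + 94*(3*3) = -370/39 + 94*9 = -370/39 + 846 = 32624/39 ≈ 836.51)
1/L = 1/(32624/39) = 39/32624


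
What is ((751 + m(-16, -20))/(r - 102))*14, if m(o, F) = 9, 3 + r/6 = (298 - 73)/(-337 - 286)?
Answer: -662872/7611 ≈ -87.094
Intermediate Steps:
r = -12564/623 (r = -18 + 6*((298 - 73)/(-337 - 286)) = -18 + 6*(225/(-623)) = -18 + 6*(225*(-1/623)) = -18 + 6*(-225/623) = -18 - 1350/623 = -12564/623 ≈ -20.167)
((751 + m(-16, -20))/(r - 102))*14 = ((751 + 9)/(-12564/623 - 102))*14 = (760/(-76110/623))*14 = (760*(-623/76110))*14 = -47348/7611*14 = -662872/7611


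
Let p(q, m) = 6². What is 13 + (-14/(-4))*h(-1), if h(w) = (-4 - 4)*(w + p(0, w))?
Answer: -967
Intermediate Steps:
p(q, m) = 36
h(w) = -288 - 8*w (h(w) = (-4 - 4)*(w + 36) = -8*(36 + w) = -288 - 8*w)
13 + (-14/(-4))*h(-1) = 13 + (-14/(-4))*(-288 - 8*(-1)) = 13 + (-14*(-¼))*(-288 + 8) = 13 + (7/2)*(-280) = 13 - 980 = -967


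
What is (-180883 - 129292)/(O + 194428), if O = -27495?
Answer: -310175/166933 ≈ -1.8581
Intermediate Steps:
(-180883 - 129292)/(O + 194428) = (-180883 - 129292)/(-27495 + 194428) = -310175/166933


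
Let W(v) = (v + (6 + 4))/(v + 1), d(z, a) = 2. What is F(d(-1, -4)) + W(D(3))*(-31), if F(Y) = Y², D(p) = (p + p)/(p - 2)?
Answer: -468/7 ≈ -66.857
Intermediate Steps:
D(p) = 2*p/(-2 + p) (D(p) = (2*p)/(-2 + p) = 2*p/(-2 + p))
W(v) = (10 + v)/(1 + v) (W(v) = (v + 10)/(1 + v) = (10 + v)/(1 + v))
F(d(-1, -4)) + W(D(3))*(-31) = 2² + ((10 + 2*3/(-2 + 3))/(1 + 2*3/(-2 + 3)))*(-31) = 4 + ((10 + 2*3/1)/(1 + 2*3/1))*(-31) = 4 + ((10 + 2*3*1)/(1 + 2*3*1))*(-31) = 4 + ((10 + 6)/(1 + 6))*(-31) = 4 + (16/7)*(-31) = 4 - 496/7 = -468/7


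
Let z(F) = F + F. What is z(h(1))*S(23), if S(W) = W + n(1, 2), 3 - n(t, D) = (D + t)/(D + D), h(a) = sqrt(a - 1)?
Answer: 0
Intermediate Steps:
h(a) = sqrt(-1 + a)
n(t, D) = 3 - (D + t)/(2*D) (n(t, D) = 3 - (D + t)/(D + D) = 3 - (D + t)/(2*D))
S(W) = 9/4 + W (S(W) = W + (1/2)*(-1*1 + 5*2)/2 = W + (1/2)*(1/2)*(-1 + 10) = W + (1/2)*(1/2)*9 = W + 9/4 = 9/4 + W)
z(F) = 2*F
z(h(1))*S(23) = (2*sqrt(-1 + 1))*(9/4 + 23) = (2*sqrt(0))*(101/4) = (2*0)*(101/4) = 0*(101/4) = 0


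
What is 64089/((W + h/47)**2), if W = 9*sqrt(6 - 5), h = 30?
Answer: 15730289/22801 ≈ 689.89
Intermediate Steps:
W = 9 (W = 9*sqrt(1) = 9*1 = 9)
64089/((W + h/47)**2) = 64089/((9 + 30/47)**2) = 64089/((453/47)**2) = 64089/(205209/2209) = 64089*(2209/205209) = 15730289/22801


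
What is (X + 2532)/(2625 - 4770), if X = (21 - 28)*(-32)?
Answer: -212/165 ≈ -1.2848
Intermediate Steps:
X = 224 (X = -7*(-32) = 224)
(X + 2532)/(2625 - 4770) = (224 + 2532)/(2625 - 4770) = 2756/(-2145) = 2756*(-1/2145) = -212/165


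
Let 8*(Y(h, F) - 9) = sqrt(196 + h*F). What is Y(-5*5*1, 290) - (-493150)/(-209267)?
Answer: 1390253/209267 + I*sqrt(7054)/8 ≈ 6.6434 + 10.499*I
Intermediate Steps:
Y(h, F) = 9 + sqrt(196 + F*h)/8 (Y(h, F) = 9 + sqrt(196 + h*F)/8 = 9 + sqrt(196 + F*h)/8)
Y(-5*5*1, 290) - (-493150)/(-209267) = (9 + sqrt(196 + 290*(-5*5*1))/8) - (-493150)/(-209267) = (9 + sqrt(196 + 290*(-25*1))/8) - (-493150)*(-1)/209267 = (9 + sqrt(196 + 290*(-25))/8) - 1*493150/209267 = (9 + sqrt(196 - 7250)/8) - 493150/209267 = (9 + sqrt(-7054)/8) - 493150/209267 = (9 + (I*sqrt(7054))/8) - 493150/209267 = (9 + I*sqrt(7054)/8) - 493150/209267 = 1390253/209267 + I*sqrt(7054)/8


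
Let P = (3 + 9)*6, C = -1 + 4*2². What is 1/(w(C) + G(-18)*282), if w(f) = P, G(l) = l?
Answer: -1/5004 ≈ -0.00019984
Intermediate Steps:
C = 15 (C = -1 + 4*4 = -1 + 16 = 15)
P = 72 (P = 12*6 = 72)
w(f) = 72
1/(w(C) + G(-18)*282) = 1/(72 - 18*282) = 1/(72 - 5076) = 1/(-5004) = -1/5004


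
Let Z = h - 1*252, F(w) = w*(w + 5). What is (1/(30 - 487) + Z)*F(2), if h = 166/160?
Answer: -64226883/18280 ≈ -3513.5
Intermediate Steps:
h = 83/80 (h = 166*(1/160) = 83/80 ≈ 1.0375)
F(w) = w*(5 + w)
Z = -20077/80 (Z = 83/80 - 1*252 = 83/80 - 252 = -20077/80 ≈ -250.96)
(1/(30 - 487) + Z)*F(2) = (1/(30 - 487) - 20077/80)*(2*(5 + 2)) = (1/(-457) - 20077/80)*(2*7) = (-1/457 - 20077/80)*14 = -9175269/36560*14 = -64226883/18280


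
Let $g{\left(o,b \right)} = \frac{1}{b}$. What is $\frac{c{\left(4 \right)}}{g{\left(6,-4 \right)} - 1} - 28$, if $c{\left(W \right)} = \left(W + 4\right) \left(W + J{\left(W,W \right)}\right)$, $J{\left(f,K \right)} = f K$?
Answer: $-156$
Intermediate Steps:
$J{\left(f,K \right)} = K f$
$c{\left(W \right)} = \left(4 + W\right) \left(W + W^{2}\right)$ ($c{\left(W \right)} = \left(W + 4\right) \left(W + W W\right) = \left(4 + W\right) \left(W + W^{2}\right)$)
$\frac{c{\left(4 \right)}}{g{\left(6,-4 \right)} - 1} - 28 = \frac{4 \left(4 + 4^{2} + 5 \cdot 4\right)}{\frac{1}{-4} - 1} - 28 = \frac{4 \left(4 + 16 + 20\right)}{- \frac{1}{4} - 1} - 28 = \frac{4 \cdot 40}{- \frac{5}{4}} - 28 = \left(- \frac{4}{5}\right) 160 - 28 = -128 - 28 = -156$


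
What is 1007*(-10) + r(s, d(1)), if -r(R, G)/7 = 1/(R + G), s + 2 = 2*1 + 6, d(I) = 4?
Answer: -100707/10 ≈ -10071.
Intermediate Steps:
s = 6 (s = -2 + (2*1 + 6) = -2 + (2 + 6) = -2 + 8 = 6)
r(R, G) = -7/(G + R) (r(R, G) = -7/(R + G) = -7/(G + R))
1007*(-10) + r(s, d(1)) = 1007*(-10) - 7/(4 + 6) = -10070 - 7/10 = -100707/10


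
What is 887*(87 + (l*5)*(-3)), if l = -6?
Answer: 156999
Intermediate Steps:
887*(87 + (l*5)*(-3)) = 887*(87 - 6*5*(-3)) = 887*(87 - 30*(-3)) = 887*(87 + 90) = 887*177 = 156999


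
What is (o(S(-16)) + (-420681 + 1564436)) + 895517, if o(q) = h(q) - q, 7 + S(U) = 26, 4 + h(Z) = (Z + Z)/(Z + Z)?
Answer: 2039250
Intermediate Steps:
h(Z) = -3 (h(Z) = -4 + (Z + Z)/(Z + Z) = -4 + (2*Z)/((2*Z)) = -4 + (2*Z)*(1/(2*Z)) = -4 + 1 = -3)
S(U) = 19 (S(U) = -7 + 26 = 19)
o(q) = -3 - q
(o(S(-16)) + (-420681 + 1564436)) + 895517 = ((-3 - 1*19) + (-420681 + 1564436)) + 895517 = ((-3 - 19) + 1143755) + 895517 = (-22 + 1143755) + 895517 = 1143733 + 895517 = 2039250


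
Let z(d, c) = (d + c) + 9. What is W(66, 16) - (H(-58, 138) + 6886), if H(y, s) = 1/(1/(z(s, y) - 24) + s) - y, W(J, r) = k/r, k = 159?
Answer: -995288635/143536 ≈ -6934.1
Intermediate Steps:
z(d, c) = 9 + c + d (z(d, c) = (c + d) + 9 = 9 + c + d)
W(J, r) = 159/r
H(y, s) = 1/(s + 1/(-15 + s + y)) - y (H(y, s) = 1/(1/((9 + y + s) - 24) + s) - y = 1/(1/((9 + s + y) - 24) + s) - y = 1/(1/(-15 + s + y) + s) - y = 1/(s + 1/(-15 + s + y)) - y)
W(66, 16) - (H(-58, 138) + 6886) = 159/16 - ((-15 + 138 + 24*138*(-58) - 1*138*(-58)*(9 + 138 - 58))/(1 - 24*138 + 138*(9 + 138 - 58)) + 6886) = 159*(1/16) - ((-15 + 138 - 192096 - 1*138*(-58)*89)/(1 - 3312 + 138*89) + 6886) = 159/16 - ((-15 + 138 - 192096 + 712356)/(1 - 3312 + 12282) + 6886) = 159/16 - (520383/8971 + 6886) = 159/16 - 1*62294689/8971 = 159/16 - 62294689/8971 = -995288635/143536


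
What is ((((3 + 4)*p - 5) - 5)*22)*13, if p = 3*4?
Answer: 21164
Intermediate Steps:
p = 12
((((3 + 4)*p - 5) - 5)*22)*13 = ((((3 + 4)*12 - 5) - 5)*22)*13 = (((7*12 - 5) - 5)*22)*13 = (((84 - 5) - 5)*22)*13 = ((79 - 5)*22)*13 = (74*22)*13 = 1628*13 = 21164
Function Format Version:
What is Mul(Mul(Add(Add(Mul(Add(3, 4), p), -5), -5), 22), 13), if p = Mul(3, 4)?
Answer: 21164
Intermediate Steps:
p = 12
Mul(Mul(Add(Add(Mul(Add(3, 4), p), -5), -5), 22), 13) = Mul(Mul(Add(Add(Mul(Add(3, 4), 12), -5), -5), 22), 13) = Mul(Mul(Add(Add(Mul(7, 12), -5), -5), 22), 13) = Mul(Mul(Add(Add(84, -5), -5), 22), 13) = Mul(Mul(Add(79, -5), 22), 13) = Mul(Mul(74, 22), 13) = Mul(1628, 13) = 21164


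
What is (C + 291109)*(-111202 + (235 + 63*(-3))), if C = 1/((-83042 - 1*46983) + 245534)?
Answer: -1245899787727064/38503 ≈ -3.2358e+10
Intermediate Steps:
C = 1/115509 (C = 1/((-83042 - 46983) + 245534) = 1/(-130025 + 245534) = 1/115509 ≈ 8.6573e-6)
(C + 291109)*(-111202 + (235 + 63*(-3))) = (1/115509 + 291109)*(-111202 + (235 + 63*(-3))) = 33625709482*(-111202 + (235 - 189))/115509 = 33625709482*(-111202 + 46)/115509 = (33625709482/115509)*(-111156) = -1245899787727064/38503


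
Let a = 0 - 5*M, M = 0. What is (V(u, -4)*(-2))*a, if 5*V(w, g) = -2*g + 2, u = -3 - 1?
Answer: 0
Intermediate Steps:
u = -4
a = 0 (a = 0 - 5*0 = 0 + 0 = 0)
V(w, g) = ⅖ - 2*g/5 (V(w, g) = (-2*g + 2)/5 = (2 - 2*g)/5 = ⅖ - 2*g/5)
(V(u, -4)*(-2))*a = ((⅖ - ⅖*(-4))*(-2))*0 = ((⅖ + 8/5)*(-2))*0 = (2*(-2))*0 = -4*0 = 0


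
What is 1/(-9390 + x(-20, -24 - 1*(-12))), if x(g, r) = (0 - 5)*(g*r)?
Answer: -1/10590 ≈ -9.4429e-5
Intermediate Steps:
x(g, r) = -5*g*r
1/(-9390 + x(-20, -24 - 1*(-12))) = 1/(-9390 - 5*(-20)*(-24 - 1*(-12))) = 1/(-9390 - 5*(-20)*(-24 + 12)) = 1/(-9390 - 5*(-20)*(-12)) = 1/(-9390 - 1200) = 1/(-10590) = -1/10590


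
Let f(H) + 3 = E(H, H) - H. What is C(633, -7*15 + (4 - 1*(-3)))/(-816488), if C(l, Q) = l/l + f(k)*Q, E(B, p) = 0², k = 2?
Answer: -491/816488 ≈ -0.00060136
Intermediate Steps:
E(B, p) = 0
f(H) = -3 - H (f(H) = -3 + (0 - H) = -3 - H)
C(l, Q) = 1 - 5*Q (C(l, Q) = l/l + (-3 - 1*2)*Q = 1 + (-3 - 2)*Q = 1 - 5*Q)
C(633, -7*15 + (4 - 1*(-3)))/(-816488) = (1 - 5*(-7*15 + (4 - 1*(-3))))/(-816488) = (1 - 5*(-105 + (4 + 3)))*(-1/816488) = (1 - 5*(-105 + 7))*(-1/816488) = (1 - 5*(-98))*(-1/816488) = (1 + 490)*(-1/816488) = 491*(-1/816488) = -491/816488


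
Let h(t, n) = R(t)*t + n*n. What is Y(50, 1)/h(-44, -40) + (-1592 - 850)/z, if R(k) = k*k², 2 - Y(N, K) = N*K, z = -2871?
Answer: 17342083/20388972 ≈ 0.85056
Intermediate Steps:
Y(N, K) = 2 - K*N (Y(N, K) = 2 - N*K = 2 - K*N)
R(k) = k³
h(t, n) = n² + t⁴ (h(t, n) = t³*t + n*n = t⁴ + n² = n² + t⁴)
Y(50, 1)/h(-44, -40) + (-1592 - 850)/z = (2 - 1*1*50)/((-40)² + (-44)⁴) + (-1592 - 850)/(-2871) = (2 - 50)/(1600 + 3748096) - 2442*(-1/2871) = -48/3749696 + 74/87 = -48*1/3749696 + 74/87 = -3/234356 + 74/87 = 17342083/20388972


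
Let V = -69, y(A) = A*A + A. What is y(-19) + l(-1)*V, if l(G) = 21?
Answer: -1107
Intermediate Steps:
y(A) = A + A**2 (y(A) = A**2 + A = A + A**2)
y(-19) + l(-1)*V = -19*(1 - 19) + 21*(-69) = -19*(-18) - 1449 = 342 - 1449 = -1107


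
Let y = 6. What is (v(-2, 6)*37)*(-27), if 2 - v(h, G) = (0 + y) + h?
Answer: 1998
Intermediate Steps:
v(h, G) = -4 - h (v(h, G) = 2 - ((0 + 6) + h) = 2 - (6 + h) = 2 + (-6 - h) = -4 - h)
(v(-2, 6)*37)*(-27) = ((-4 - 1*(-2))*37)*(-27) = ((-4 + 2)*37)*(-27) = -2*37*(-27) = -74*(-27) = 1998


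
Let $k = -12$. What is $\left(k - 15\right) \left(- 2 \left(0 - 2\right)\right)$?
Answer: $-108$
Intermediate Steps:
$\left(k - 15\right) \left(- 2 \left(0 - 2\right)\right) = \left(-12 - 15\right) \left(- 2 \left(0 - 2\right)\right) = - 27 \left(\left(-2\right) \left(-2\right)\right) = \left(-27\right) 4 = -108$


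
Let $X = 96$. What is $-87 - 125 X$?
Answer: $-12087$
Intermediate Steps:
$-87 - 125 X = -87 - 12000 = -12087$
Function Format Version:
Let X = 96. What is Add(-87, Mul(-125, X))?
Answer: -12087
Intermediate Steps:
Add(-87, Mul(-125, X)) = Add(-87, Mul(-125, 96)) = Add(-87, -12000) = -12087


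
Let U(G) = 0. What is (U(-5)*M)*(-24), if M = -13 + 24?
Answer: 0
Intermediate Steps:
M = 11
(U(-5)*M)*(-24) = (0*11)*(-24) = 0*(-24) = 0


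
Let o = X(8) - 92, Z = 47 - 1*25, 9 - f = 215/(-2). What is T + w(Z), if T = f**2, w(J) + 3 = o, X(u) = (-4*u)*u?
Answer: 52885/4 ≈ 13221.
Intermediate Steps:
f = 233/2 (f = 9 - 215/(-2) = 9 - 215*(-1)/2 = 9 - 1*(-215/2) = 9 + 215/2 = 233/2 ≈ 116.50)
Z = 22 (Z = 47 - 25 = 22)
X(u) = -4*u**2
o = -348 (o = -4*8**2 - 92 = -4*64 - 92 = -256 - 92 = -348)
w(J) = -351 (w(J) = -3 - 348 = -351)
T = 54289/4 (T = (233/2)**2 = 54289/4 ≈ 13572.)
T + w(Z) = 54289/4 - 351 = 52885/4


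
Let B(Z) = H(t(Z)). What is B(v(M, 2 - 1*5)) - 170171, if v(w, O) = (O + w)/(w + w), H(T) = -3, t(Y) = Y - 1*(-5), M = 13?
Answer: -170174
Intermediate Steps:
t(Y) = 5 + Y (t(Y) = Y + 5 = 5 + Y)
v(w, O) = (O + w)/(2*w) (v(w, O) = (O + w)/((2*w)) = (O + w)*(1/(2*w)) = (O + w)/(2*w))
B(Z) = -3
B(v(M, 2 - 1*5)) - 170171 = -3 - 170171 = -170174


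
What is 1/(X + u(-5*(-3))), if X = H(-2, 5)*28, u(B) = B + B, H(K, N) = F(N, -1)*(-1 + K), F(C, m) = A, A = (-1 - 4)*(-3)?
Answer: -1/1230 ≈ -0.00081301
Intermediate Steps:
A = 15 (A = -5*(-3) = 15)
F(C, m) = 15
H(K, N) = -15 + 15*K (H(K, N) = 15*(-1 + K) = -15 + 15*K)
u(B) = 2*B
X = -1260 (X = (-15 + 15*(-2))*28 = (-15 - 30)*28 = -45*28 = -1260)
1/(X + u(-5*(-3))) = 1/(-1260 + 2*(-5*(-3))) = 1/(-1260 + 2*15) = 1/(-1260 + 30) = 1/(-1230) = -1/1230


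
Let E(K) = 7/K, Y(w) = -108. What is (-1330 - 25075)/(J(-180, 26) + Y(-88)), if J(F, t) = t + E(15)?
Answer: 396075/1223 ≈ 323.86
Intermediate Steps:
J(F, t) = 7/15 + t (J(F, t) = t + 7/15 = 7/15 + t)
(-1330 - 25075)/(J(-180, 26) + Y(-88)) = (-1330 - 25075)/((7/15 + 26) - 108) = -26405/(397/15 - 108) = -26405/(-1223/15) = -26405*(-15/1223) = 396075/1223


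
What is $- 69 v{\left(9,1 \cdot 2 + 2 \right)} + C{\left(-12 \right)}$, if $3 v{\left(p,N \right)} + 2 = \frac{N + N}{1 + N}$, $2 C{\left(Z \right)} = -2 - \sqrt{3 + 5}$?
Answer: $\frac{41}{5} - \sqrt{2} \approx 6.7858$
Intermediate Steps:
$C{\left(Z \right)} = -1 - \sqrt{2}$ ($C{\left(Z \right)} = \frac{-2 - \sqrt{3 + 5}}{2} = \frac{-2 - \sqrt{8}}{2} = \frac{-2 - 2 \sqrt{2}}{2} = -1 - \sqrt{2}$)
$v{\left(p,N \right)} = - \frac{2}{3} + \frac{2 N}{3 \left(1 + N\right)}$ ($v{\left(p,N \right)} = - \frac{2}{3} + \frac{\left(N + N\right) \frac{1}{1 + N}}{3} = - \frac{2}{3} + \frac{2 N \frac{1}{1 + N}}{3} = - \frac{2}{3} + \frac{2 N}{3 \left(1 + N\right)}$)
$- 69 v{\left(9,1 \cdot 2 + 2 \right)} + C{\left(-12 \right)} = - 69 \left(- \frac{2}{3 + 3 \left(1 \cdot 2 + 2\right)}\right) - \left(1 + \sqrt{2}\right) = - 69 \left(- \frac{2}{3 + 3 \left(2 + 2\right)}\right) - \left(1 + \sqrt{2}\right) = - 69 \left(- \frac{2}{3 + 3 \cdot 4}\right) - \left(1 + \sqrt{2}\right) = - 69 \left(- \frac{2}{3 + 12}\right) - \left(1 + \sqrt{2}\right) = - 69 \left(- \frac{2}{15}\right) - \left(1 + \sqrt{2}\right) = - 69 \left(\left(-2\right) \frac{1}{15}\right) - \left(1 + \sqrt{2}\right) = \left(-69\right) \left(- \frac{2}{15}\right) - \left(1 + \sqrt{2}\right) = \frac{46}{5} - \left(1 + \sqrt{2}\right) = \frac{41}{5} - \sqrt{2}$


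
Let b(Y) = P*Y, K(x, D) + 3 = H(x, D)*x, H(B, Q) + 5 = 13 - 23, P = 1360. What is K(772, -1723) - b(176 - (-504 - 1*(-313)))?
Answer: -510703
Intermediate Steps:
H(B, Q) = -15 (H(B, Q) = -5 + (13 - 23) = -5 - 10 = -15)
K(x, D) = -3 - 15*x
b(Y) = 1360*Y
K(772, -1723) - b(176 - (-504 - 1*(-313))) = (-3 - 15*772) - 1360*(176 - (-504 - 1*(-313))) = (-3 - 11580) - 1360*(176 - (-504 + 313)) = -11583 - 1360*(176 - 1*(-191)) = -11583 - 1360*(176 + 191) = -11583 - 1360*367 = -11583 - 1*499120 = -11583 - 499120 = -510703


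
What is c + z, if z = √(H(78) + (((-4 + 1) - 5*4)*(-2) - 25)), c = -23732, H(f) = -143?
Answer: -23732 + I*√122 ≈ -23732.0 + 11.045*I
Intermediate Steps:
z = I*√122 (z = √(-143 + (((-4 + 1) - 5*4)*(-2) - 25)) = √(-143 + ((-3 - 20)*(-2) - 25)) = √(-143 + (-23*(-2) - 25)) = √(-143 + (46 - 25)) = √(-143 + 21) = √(-122) = I*√122 ≈ 11.045*I)
c + z = -23732 + I*√122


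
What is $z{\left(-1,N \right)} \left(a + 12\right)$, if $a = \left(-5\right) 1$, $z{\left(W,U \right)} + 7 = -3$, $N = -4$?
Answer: $-70$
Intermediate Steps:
$z{\left(W,U \right)} = -10$ ($z{\left(W,U \right)} = -7 - 3 = -10$)
$a = -5$
$z{\left(-1,N \right)} \left(a + 12\right) = - 10 \left(-5 + 12\right) = \left(-10\right) 7 = -70$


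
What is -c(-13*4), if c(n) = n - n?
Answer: 0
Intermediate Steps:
c(n) = 0
-c(-13*4) = -1*0 = 0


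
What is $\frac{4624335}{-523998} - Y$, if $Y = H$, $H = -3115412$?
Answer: $\frac{181385003649}{58222} \approx 3.1154 \cdot 10^{6}$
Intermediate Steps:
$Y = -3115412$
$\frac{4624335}{-523998} - Y = \frac{4624335}{-523998} - -3115412 = 4624335 \left(- \frac{1}{523998}\right) + 3115412 = - \frac{513815}{58222} + 3115412 = \frac{181385003649}{58222}$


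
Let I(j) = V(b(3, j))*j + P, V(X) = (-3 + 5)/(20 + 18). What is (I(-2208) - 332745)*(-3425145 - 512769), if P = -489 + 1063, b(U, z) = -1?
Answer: 24861850708698/19 ≈ 1.3085e+12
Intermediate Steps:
V(X) = 1/19 (V(X) = 2/38 = 2*(1/38) = 1/19)
P = 574
I(j) = 574 + j/19 (I(j) = j/19 + 574 = 574 + j/19)
(I(-2208) - 332745)*(-3425145 - 512769) = ((574 + (1/19)*(-2208)) - 332745)*(-3425145 - 512769) = ((574 - 2208/19) - 332745)*(-3937914) = (8698/19 - 332745)*(-3937914) = -6313457/19*(-3937914) = 24861850708698/19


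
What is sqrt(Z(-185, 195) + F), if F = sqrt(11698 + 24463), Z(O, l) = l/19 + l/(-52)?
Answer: sqrt(9405 + 1444*sqrt(36161))/38 ≈ 14.024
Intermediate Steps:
Z(O, l) = 33*l/988 (Z(O, l) = l*(1/19) + l*(-1/52) = l/19 - l/52 = 33*l/988)
F = sqrt(36161) ≈ 190.16
sqrt(Z(-185, 195) + F) = sqrt((33/988)*195 + sqrt(36161)) = sqrt(495/76 + sqrt(36161))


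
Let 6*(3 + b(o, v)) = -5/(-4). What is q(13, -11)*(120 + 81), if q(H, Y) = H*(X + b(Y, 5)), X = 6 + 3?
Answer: 129779/8 ≈ 16222.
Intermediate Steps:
b(o, v) = -67/24 (b(o, v) = -3 + (-5/(-4))/6 = -3 + (-5*(-¼))/6 = -3 + (⅙)*(5/4) = -3 + 5/24 = -67/24)
X = 9
q(H, Y) = 149*H/24 (q(H, Y) = H*(9 - 67/24) = H*(149/24) = 149*H/24)
q(13, -11)*(120 + 81) = ((149/24)*13)*(120 + 81) = (1937/24)*201 = 129779/8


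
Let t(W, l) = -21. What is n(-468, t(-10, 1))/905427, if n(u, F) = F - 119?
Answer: -140/905427 ≈ -0.00015462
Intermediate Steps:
n(u, F) = -119 + F
n(-468, t(-10, 1))/905427 = (-119 - 21)/905427 = -140*1/905427 = -140/905427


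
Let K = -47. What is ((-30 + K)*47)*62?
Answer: -224378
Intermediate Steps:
((-30 + K)*47)*62 = ((-30 - 47)*47)*62 = -77*47*62 = -3619*62 = -224378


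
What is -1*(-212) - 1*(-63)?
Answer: 275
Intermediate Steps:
-1*(-212) - 1*(-63) = 212 + 63 = 275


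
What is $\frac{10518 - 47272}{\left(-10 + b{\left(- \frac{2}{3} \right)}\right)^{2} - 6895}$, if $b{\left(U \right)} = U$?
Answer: $\frac{330786}{61031} \approx 5.42$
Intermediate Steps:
$\frac{10518 - 47272}{\left(-10 + b{\left(- \frac{2}{3} \right)}\right)^{2} - 6895} = \frac{10518 - 47272}{\left(-10 - \frac{2}{3}\right)^{2} - 6895} = - \frac{36754}{\left(-10 - \frac{2}{3}\right)^{2} - 6895} = - \frac{36754}{\left(- \frac{32}{3}\right)^{2} - 6895} = - \frac{36754}{\frac{1024}{9} - 6895} = - \frac{36754}{- \frac{61031}{9}} = \left(-36754\right) \left(- \frac{9}{61031}\right) = \frac{330786}{61031}$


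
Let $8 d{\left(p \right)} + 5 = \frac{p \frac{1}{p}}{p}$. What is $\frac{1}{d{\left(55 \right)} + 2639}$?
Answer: $\frac{220}{580443} \approx 0.00037902$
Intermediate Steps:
$d{\left(p \right)} = - \frac{5}{8} + \frac{1}{8 p}$ ($d{\left(p \right)} = - \frac{5}{8} + \frac{\frac{p}{p} \frac{1}{p}}{8} = - \frac{5}{8} + \frac{1 \frac{1}{p}}{8} = - \frac{5}{8} + \frac{1}{8 p}$)
$\frac{1}{d{\left(55 \right)} + 2639} = \frac{1}{\frac{1 - 275}{8 \cdot 55} + 2639} = \frac{1}{\frac{1}{8} \cdot \frac{1}{55} \left(1 - 275\right) + 2639} = \frac{1}{\frac{1}{8} \cdot \frac{1}{55} \left(-274\right) + 2639} = \frac{1}{- \frac{137}{220} + 2639} = \frac{1}{\frac{580443}{220}} = \frac{220}{580443}$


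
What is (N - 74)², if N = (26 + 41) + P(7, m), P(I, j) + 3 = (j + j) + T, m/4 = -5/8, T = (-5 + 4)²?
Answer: 196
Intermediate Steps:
T = 1 (T = (-1)² = 1)
m = -5/2 (m = 4*(-5/8) = -5/2 ≈ -2.5000)
P(I, j) = -2 + 2*j (P(I, j) = -3 + ((j + j) + 1) = -3 + (2*j + 1) = -3 + (1 + 2*j) = -2 + 2*j)
N = 60 (N = (26 + 41) + (-2 + 2*(-5/2)) = 67 + (-2 - 5) = 67 - 7 = 60)
(N - 74)² = (60 - 74)² = (-14)² = 196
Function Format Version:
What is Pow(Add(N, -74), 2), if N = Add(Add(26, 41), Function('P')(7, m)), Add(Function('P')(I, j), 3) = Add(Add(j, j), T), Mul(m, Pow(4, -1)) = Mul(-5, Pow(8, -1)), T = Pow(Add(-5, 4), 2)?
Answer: 196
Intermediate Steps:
T = 1 (T = Pow(-1, 2) = 1)
m = Rational(-5, 2) (m = Mul(4, Mul(-5, Pow(8, -1))) = Mul(4, Mul(-5, Rational(1, 8))) = Mul(4, Rational(-5, 8)) = Rational(-5, 2) ≈ -2.5000)
Function('P')(I, j) = Add(-2, Mul(2, j)) (Function('P')(I, j) = Add(-3, Add(Add(j, j), 1)) = Add(-3, Add(Mul(2, j), 1)) = Add(-3, Add(1, Mul(2, j))) = Add(-2, Mul(2, j)))
N = 60 (N = Add(Add(26, 41), Add(-2, Mul(2, Rational(-5, 2)))) = Add(67, Add(-2, -5)) = Add(67, -7) = 60)
Pow(Add(N, -74), 2) = Pow(Add(60, -74), 2) = Pow(-14, 2) = 196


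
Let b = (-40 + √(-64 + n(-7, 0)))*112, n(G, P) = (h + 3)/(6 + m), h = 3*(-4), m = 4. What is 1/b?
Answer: -25/116543 - I*√6490/1864688 ≈ -0.00021451 - 4.3203e-5*I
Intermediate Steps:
h = -12
n(G, P) = -9/10 (n(G, P) = (-12 + 3)/(6 + 4) = -9/10)
b = -4480 + 56*I*√6490/5 (b = (-40 + √(-64 - 9/10))*112 = (-40 + √(-649/10))*112 = (-40 + I*√6490/10)*112 = -4480 + 56*I*√6490/5 ≈ -4480.0 + 902.28*I)
1/b = 1/(-4480 + 56*I*√6490/5)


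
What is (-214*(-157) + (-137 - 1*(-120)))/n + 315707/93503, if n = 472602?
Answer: 152343683857/44189704806 ≈ 3.4475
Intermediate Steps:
(-214*(-157) + (-137 - 1*(-120)))/n + 315707/93503 = (-214*(-157) + (-137 - 1*(-120)))/472602 + 315707/93503 = (33598 + (-137 + 120))*(1/472602) + 315707*(1/93503) = (33598 - 17)*(1/472602) + 315707/93503 = 33581*(1/472602) + 315707/93503 = 33581/472602 + 315707/93503 = 152343683857/44189704806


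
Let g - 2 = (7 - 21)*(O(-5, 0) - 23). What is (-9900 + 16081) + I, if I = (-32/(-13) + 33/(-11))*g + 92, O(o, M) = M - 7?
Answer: 78595/13 ≈ 6045.8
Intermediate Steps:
O(o, M) = -7 + M
g = 422 (g = 2 + (7 - 21)*((-7 + 0) - 23) = 2 - 14*(-7 - 23) = 2 - 14*(-30) = 2 + 420 = 422)
I = -1758/13 (I = (-32/(-13) + 33/(-11))*422 + 92 = (-32*(-1/13) + 33*(-1/11))*422 + 92 = (32/13 - 3)*422 + 92 = -7/13*422 + 92 = -2954/13 + 92 = -1758/13 ≈ -135.23)
(-9900 + 16081) + I = (-9900 + 16081) - 1758/13 = 6181 - 1758/13 = 78595/13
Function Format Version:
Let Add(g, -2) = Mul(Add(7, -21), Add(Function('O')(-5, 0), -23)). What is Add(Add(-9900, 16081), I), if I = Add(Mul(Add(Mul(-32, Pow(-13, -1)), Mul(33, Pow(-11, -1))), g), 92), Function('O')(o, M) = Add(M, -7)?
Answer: Rational(78595, 13) ≈ 6045.8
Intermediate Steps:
Function('O')(o, M) = Add(-7, M)
g = 422 (g = Add(2, Mul(Add(7, -21), Add(Add(-7, 0), -23))) = Add(2, Mul(-14, Add(-7, -23))) = Add(2, Mul(-14, -30)) = Add(2, 420) = 422)
I = Rational(-1758, 13) (I = Add(Mul(Add(Mul(-32, Pow(-13, -1)), Mul(33, Pow(-11, -1))), 422), 92) = Add(Mul(Add(Mul(-32, Rational(-1, 13)), Mul(33, Rational(-1, 11))), 422), 92) = Add(Mul(Add(Rational(32, 13), -3), 422), 92) = Add(Mul(Rational(-7, 13), 422), 92) = Add(Rational(-2954, 13), 92) = Rational(-1758, 13) ≈ -135.23)
Add(Add(-9900, 16081), I) = Add(Add(-9900, 16081), Rational(-1758, 13)) = Add(6181, Rational(-1758, 13)) = Rational(78595, 13)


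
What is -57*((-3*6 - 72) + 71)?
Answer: 1083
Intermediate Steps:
-57*((-3*6 - 72) + 71) = -57*((-18 - 72) + 71) = -57*(-90 + 71) = -57*(-19) = 1083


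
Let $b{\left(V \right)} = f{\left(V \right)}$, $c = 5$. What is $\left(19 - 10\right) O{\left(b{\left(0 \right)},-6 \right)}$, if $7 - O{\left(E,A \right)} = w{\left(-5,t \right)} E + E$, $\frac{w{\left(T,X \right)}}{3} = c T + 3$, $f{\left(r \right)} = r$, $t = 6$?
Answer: $63$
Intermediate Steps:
$w{\left(T,X \right)} = 9 + 15 T$ ($w{\left(T,X \right)} = 3 \left(5 T + 3\right) = 3 \left(3 + 5 T\right) = 9 + 15 T$)
$b{\left(V \right)} = V$
$O{\left(E,A \right)} = 7 + 65 E$ ($O{\left(E,A \right)} = 7 - \left(\left(9 + 15 \left(-5\right)\right) E + E\right) = 7 - \left(\left(9 - 75\right) E + E\right) = 7 - \left(- 66 E + E\right) = 7 - - 65 E = 7 + 65 E$)
$\left(19 - 10\right) O{\left(b{\left(0 \right)},-6 \right)} = \left(19 - 10\right) \left(7 + 65 \cdot 0\right) = 9 \left(7 + 0\right) = 9 \cdot 7 = 63$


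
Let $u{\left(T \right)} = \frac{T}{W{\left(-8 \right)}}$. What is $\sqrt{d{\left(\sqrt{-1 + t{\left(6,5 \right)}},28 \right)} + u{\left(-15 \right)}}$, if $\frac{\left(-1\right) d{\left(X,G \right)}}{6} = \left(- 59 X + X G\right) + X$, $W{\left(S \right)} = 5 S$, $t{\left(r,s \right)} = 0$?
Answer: $\frac{\sqrt{6 + 2880 i}}{4} \approx 9.4967 + 9.477 i$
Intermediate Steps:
$u{\left(T \right)} = - \frac{T}{40}$ ($u{\left(T \right)} = \frac{T}{5 \left(-8\right)} = \frac{T}{-40} = T \left(- \frac{1}{40}\right) = - \frac{T}{40}$)
$d{\left(X,G \right)} = 348 X - 6 G X$ ($d{\left(X,G \right)} = - 6 \left(\left(- 59 X + X G\right) + X\right) = - 6 \left(\left(- 59 X + G X\right) + X\right) = - 6 \left(- 58 X + G X\right) = 348 X - 6 G X$)
$\sqrt{d{\left(\sqrt{-1 + t{\left(6,5 \right)}},28 \right)} + u{\left(-15 \right)}} = \sqrt{6 \sqrt{-1 + 0} \left(58 - 28\right) - - \frac{3}{8}} = \sqrt{6 \sqrt{-1} \left(58 - 28\right) + \frac{3}{8}} = \sqrt{6 i 30 + \frac{3}{8}} = \sqrt{180 i + \frac{3}{8}} = \sqrt{\frac{3}{8} + 180 i}$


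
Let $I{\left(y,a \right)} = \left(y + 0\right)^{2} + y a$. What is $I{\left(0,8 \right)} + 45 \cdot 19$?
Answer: $855$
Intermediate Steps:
$I{\left(y,a \right)} = y^{2} + a y$
$I{\left(0,8 \right)} + 45 \cdot 19 = 0 \left(8 + 0\right) + 45 \cdot 19 = 0 \cdot 8 + 855 = 0 + 855 = 855$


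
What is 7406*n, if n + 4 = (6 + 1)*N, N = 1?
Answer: 22218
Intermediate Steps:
n = 3 (n = -4 + (6 + 1)*1 = -4 + 7*1 = -4 + 7 = 3)
7406*n = 7406*3 = 22218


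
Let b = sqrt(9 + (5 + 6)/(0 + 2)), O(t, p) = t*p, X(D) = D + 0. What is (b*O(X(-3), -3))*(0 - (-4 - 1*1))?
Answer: 45*sqrt(58)/2 ≈ 171.35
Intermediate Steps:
X(D) = D
O(t, p) = p*t
b = sqrt(58)/2 (b = sqrt(9 + 11/2) = sqrt(29/2) = sqrt(58)/2 ≈ 3.8079)
(b*O(X(-3), -3))*(0 - (-4 - 1*1)) = ((sqrt(58)/2)*(-3*(-3)))*(0 - (-4 - 1*1)) = ((sqrt(58)/2)*9)*(0 - (-4 - 1)) = (9*sqrt(58)/2)*(0 - 1*(-5)) = (9*sqrt(58)/2)*(0 + 5) = (9*sqrt(58)/2)*5 = 45*sqrt(58)/2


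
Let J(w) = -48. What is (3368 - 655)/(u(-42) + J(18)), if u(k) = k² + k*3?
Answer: 2713/1590 ≈ 1.7063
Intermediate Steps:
u(k) = k² + 3*k
(3368 - 655)/(u(-42) + J(18)) = (3368 - 655)/(-42*(3 - 42) - 48) = 2713/(-42*(-39) - 48) = 2713/(1638 - 48) = 2713/1590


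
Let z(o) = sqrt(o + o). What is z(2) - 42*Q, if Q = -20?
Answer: 842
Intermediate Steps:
z(o) = sqrt(2)*sqrt(o) (z(o) = sqrt(2*o) = sqrt(2)*sqrt(o))
z(2) - 42*Q = sqrt(2)*sqrt(2) - 42*(-20) = 2 + 840 = 842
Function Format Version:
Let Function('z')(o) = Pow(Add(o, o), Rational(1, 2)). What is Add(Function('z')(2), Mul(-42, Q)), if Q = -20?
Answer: 842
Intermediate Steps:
Function('z')(o) = Mul(Pow(2, Rational(1, 2)), Pow(o, Rational(1, 2))) (Function('z')(o) = Pow(Mul(2, o), Rational(1, 2)) = Mul(Pow(2, Rational(1, 2)), Pow(o, Rational(1, 2))))
Add(Function('z')(2), Mul(-42, Q)) = Add(Mul(Pow(2, Rational(1, 2)), Pow(2, Rational(1, 2))), Mul(-42, -20)) = Add(2, 840) = 842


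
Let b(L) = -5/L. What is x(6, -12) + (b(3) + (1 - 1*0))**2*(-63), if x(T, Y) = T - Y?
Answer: -10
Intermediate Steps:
x(6, -12) + (b(3) + (1 - 1*0))**2*(-63) = (6 - 1*(-12)) + (-5/3 + (1 - 1*0))**2*(-63) = (6 + 12) + (-5*1/3 + (1 + 0))**2*(-63) = 18 + (-5/3 + 1)**2*(-63) = 18 + (-2/3)**2*(-63) = 18 + (4/9)*(-63) = 18 - 28 = -10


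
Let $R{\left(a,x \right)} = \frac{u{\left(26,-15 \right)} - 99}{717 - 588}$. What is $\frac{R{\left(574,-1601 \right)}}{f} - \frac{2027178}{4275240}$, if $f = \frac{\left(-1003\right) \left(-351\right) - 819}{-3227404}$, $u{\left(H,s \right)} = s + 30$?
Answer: $\frac{29643779327987}{5380767898740} \approx 5.5092$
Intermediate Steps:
$u{\left(H,s \right)} = 30 + s$
$R{\left(a,x \right)} = - \frac{28}{43}$ ($R{\left(a,x \right)} = \frac{\left(30 - 15\right) - 99}{717 - 588} = \frac{15 - 99}{129} = \left(-84\right) \frac{1}{129} = - \frac{28}{43}$)
$f = - \frac{175617}{1613702}$ ($f = \left(352053 - 819\right) \left(- \frac{1}{3227404}\right) = 351234 \left(- \frac{1}{3227404}\right) = - \frac{175617}{1613702} \approx -0.10883$)
$\frac{R{\left(574,-1601 \right)}}{f} - \frac{2027178}{4275240} = - \frac{28}{43 \left(- \frac{175617}{1613702}\right)} - \frac{2027178}{4275240} = \left(- \frac{28}{43}\right) \left(- \frac{1613702}{175617}\right) - \frac{337863}{712540} = \frac{45183656}{7551531} - \frac{337863}{712540} = \frac{29643779327987}{5380767898740}$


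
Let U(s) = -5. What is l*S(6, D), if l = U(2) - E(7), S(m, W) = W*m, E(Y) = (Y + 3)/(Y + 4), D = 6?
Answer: -2340/11 ≈ -212.73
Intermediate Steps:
E(Y) = (3 + Y)/(4 + Y)
l = -65/11 (l = -5 - (3 + 7)/(4 + 7) = -5 - 10/11 = -65/11 ≈ -5.9091)
l*S(6, D) = -390*6/11 = -65/11*36 = -2340/11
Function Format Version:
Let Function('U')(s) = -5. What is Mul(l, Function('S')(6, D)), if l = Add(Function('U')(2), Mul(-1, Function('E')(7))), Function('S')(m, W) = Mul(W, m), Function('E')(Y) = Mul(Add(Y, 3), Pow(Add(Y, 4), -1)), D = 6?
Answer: Rational(-2340, 11) ≈ -212.73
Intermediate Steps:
Function('E')(Y) = Mul(Pow(Add(4, Y), -1), Add(3, Y)) (Function('E')(Y) = Mul(Add(3, Y), Pow(Add(4, Y), -1)) = Mul(Pow(Add(4, Y), -1), Add(3, Y)))
l = Rational(-65, 11) (l = Add(-5, Mul(-1, Mul(Pow(Add(4, 7), -1), Add(3, 7)))) = Add(-5, Mul(-1, Mul(Pow(11, -1), 10))) = Add(-5, Mul(-1, Mul(Rational(1, 11), 10))) = Add(-5, Mul(-1, Rational(10, 11))) = Add(-5, Rational(-10, 11)) = Rational(-65, 11) ≈ -5.9091)
Mul(l, Function('S')(6, D)) = Mul(Rational(-65, 11), Mul(6, 6)) = Mul(Rational(-65, 11), 36) = Rational(-2340, 11)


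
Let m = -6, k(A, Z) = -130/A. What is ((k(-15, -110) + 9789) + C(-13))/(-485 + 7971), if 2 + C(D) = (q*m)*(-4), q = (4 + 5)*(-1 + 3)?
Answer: 30683/22458 ≈ 1.3662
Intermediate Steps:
q = 18 (q = 9*2 = 18)
C(D) = 430 (C(D) = -2 + (18*(-6))*(-4) = -2 - 108*(-4) = -2 + 432 = 430)
((k(-15, -110) + 9789) + C(-13))/(-485 + 7971) = ((-130/(-15) + 9789) + 430)/(-485 + 7971) = ((-130*(-1/15) + 9789) + 430)/7486 = ((26/3 + 9789) + 430)*(1/7486) = (29393/3 + 430)*(1/7486) = (30683/3)*(1/7486) = 30683/22458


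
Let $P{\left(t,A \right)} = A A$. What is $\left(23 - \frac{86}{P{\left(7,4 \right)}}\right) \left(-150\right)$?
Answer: $- \frac{10575}{4} \approx -2643.8$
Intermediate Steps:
$P{\left(t,A \right)} = A^{2}$
$\left(23 - \frac{86}{P{\left(7,4 \right)}}\right) \left(-150\right) = \left(23 - \frac{86}{4^{2}}\right) \left(-150\right) = \left(23 - \frac{86}{16}\right) \left(-150\right) = \left(23 - \frac{43}{8}\right) \left(-150\right) = \frac{141}{8} \left(-150\right) = - \frac{10575}{4}$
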